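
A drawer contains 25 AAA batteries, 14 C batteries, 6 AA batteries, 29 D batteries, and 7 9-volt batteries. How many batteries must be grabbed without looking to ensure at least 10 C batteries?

77

To avoid C batteries as long as possible, exhaust the other 4 types first.
The worst case draws every non-C battery first: 25 + 6 + 29 + 7 = 67.
The next 10 draws are then forced to be C, giving 67 + 10 = 77.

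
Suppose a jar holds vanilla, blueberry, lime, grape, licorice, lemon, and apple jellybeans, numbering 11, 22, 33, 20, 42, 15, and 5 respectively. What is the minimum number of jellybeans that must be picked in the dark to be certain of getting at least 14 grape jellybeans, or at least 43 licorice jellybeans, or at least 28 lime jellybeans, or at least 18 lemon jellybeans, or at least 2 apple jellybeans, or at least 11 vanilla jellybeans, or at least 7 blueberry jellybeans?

Each of the 7 flavors has its own threshold; avoid all of them simultaneously.
The worst case stops just short of every target: 10 vanilla, 6 blueberry, 27 lime, 13 grape, 42 licorice, all 15 lemon, 1 apple — 10 + 6 + 27 + 13 + 42 + 15 + 1 = 114 jellybeans.
One more jellybean must push some flavor to its target, so 114 + 1 = 115.

115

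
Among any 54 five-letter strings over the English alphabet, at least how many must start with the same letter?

There are 26 possible first letters, which serve as the pigeonholes.
If each of the 26 possible first letters held at most 2, the total would be at most 26 × 2 = 52 < 54, a contradiction.
So at least one holds ⌈54/26⌉ = 3.

3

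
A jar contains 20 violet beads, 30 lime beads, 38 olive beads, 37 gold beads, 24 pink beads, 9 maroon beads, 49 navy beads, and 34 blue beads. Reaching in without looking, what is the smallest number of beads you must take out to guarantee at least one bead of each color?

233

The hardest color to obtain is maroon: we could draw every other bead first — 241 − 9 = 232 beads — without a single maroon one.
The next draw must be maroon, so 232 + 1 = 233.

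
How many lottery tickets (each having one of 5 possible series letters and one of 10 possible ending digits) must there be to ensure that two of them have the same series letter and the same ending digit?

51

There are 5 × 10 = 50 (series letter, ending digit) combinations acting as pigeonholes.
With 50 lottery tickets we could place one in each, avoiding any repeat.
One more forces some (series letter, ending digit) pair to hold 2, so 50 + 1 = 51.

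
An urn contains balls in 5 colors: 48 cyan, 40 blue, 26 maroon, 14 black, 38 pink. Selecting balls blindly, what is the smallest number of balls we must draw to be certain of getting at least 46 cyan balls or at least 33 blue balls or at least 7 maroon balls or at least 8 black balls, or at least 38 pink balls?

128

The worst case stops just short of every target: 45 cyan, 32 blue, 6 maroon, 7 black, 37 pink — 45 + 32 + 6 + 7 + 37 = 127 balls.
One more ball must push some color to its target, so 127 + 1 = 128.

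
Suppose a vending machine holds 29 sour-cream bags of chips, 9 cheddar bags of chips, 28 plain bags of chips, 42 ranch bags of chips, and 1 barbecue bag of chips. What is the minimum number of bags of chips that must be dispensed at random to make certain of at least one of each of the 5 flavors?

The hardest flavor to obtain is barbecue: we could draw every other bag of chips first — 109 − 1 = 108 bags of chips — without a single barbecue one.
The next draw must be barbecue, so 108 + 1 = 109.

109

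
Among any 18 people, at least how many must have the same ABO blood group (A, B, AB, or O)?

The 18 people fall into 4 ABO blood groups.
If each of the 4 ABO blood groups held at most 4, the total would be at most 4 × 4 = 16 < 18, a contradiction.
So at least one holds ⌈18/4⌉ = 5.

5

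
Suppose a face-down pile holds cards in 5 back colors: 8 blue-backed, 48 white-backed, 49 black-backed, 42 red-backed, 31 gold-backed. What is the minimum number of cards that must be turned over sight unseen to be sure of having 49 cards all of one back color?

Treat the 5 back colors as pigeonholes.
In the worst case we take at most 48 of each back color, but all 8 blue-backed, all 42 red-backed, and all 31 gold-backed (fewer than 48), giving 8 + 48 + 48 + 42 + 31 = 177.
One more card then forces some back color to 49, so 177 + 1 = 178.

178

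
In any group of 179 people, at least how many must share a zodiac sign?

15

The 179 people fall into 12 zodiac signs.
If each of the 12 zodiac signs held at most 14, the total would be at most 12 × 14 = 168 < 179, a contradiction.
So at least one holds ⌈179/12⌉ = 15.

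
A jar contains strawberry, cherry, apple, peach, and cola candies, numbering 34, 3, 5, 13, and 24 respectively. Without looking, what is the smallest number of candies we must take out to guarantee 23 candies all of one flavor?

In the worst case we take at most 22 of each flavor, but all 3 cherry, all 5 apple, and all 13 peach (fewer than 22), giving 22 + 3 + 5 + 13 + 22 = 65.
One more candy then forces some flavor to 23, so 65 + 1 = 66.

66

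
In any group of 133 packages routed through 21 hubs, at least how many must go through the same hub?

The 133 packages fall into 21 hubs.
If each of the 21 hubs held at most 6, the total would be at most 21 × 6 = 126 < 133, a contradiction.
So at least one holds ⌈133/21⌉ = 7.

7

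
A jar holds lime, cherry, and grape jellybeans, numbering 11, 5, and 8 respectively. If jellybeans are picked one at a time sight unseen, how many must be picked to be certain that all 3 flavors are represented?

20

The hardest flavor to obtain is cherry: we could draw every other jellybean first — 24 − 5 = 19 jellybeans — without a single cherry one.
The next draw must be cherry, so 19 + 1 = 20.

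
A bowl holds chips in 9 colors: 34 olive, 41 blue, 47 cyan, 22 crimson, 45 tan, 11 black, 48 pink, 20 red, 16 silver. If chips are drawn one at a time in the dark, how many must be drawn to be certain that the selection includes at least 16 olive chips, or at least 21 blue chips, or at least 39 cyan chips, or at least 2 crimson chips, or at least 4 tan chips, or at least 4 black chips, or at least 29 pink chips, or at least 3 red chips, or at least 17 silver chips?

The worst case stops just short of every target: 15 olive, 20 blue, 38 cyan, 1 crimson, 3 tan, 3 black, 28 pink, 2 red, 16 silver — 15 + 20 + 38 + 1 + 3 + 3 + 28 + 2 + 16 = 126 chips.
One more chip must push some color to its target, so 126 + 1 = 127.

127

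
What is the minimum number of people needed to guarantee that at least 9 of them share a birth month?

There are 12 months of the year acting as pigeonholes.
With 12 × 8 = 96 people we could place exactly 8 in each, with no class reaching 9.
One more forces some class to hold 9, so 96 + 1 = 97.

97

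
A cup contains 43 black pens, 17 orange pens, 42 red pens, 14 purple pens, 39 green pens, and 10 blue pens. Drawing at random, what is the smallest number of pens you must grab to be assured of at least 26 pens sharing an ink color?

117

In the worst case we take at most 25 of each ink color, but all 17 orange, all 14 purple, and all 10 blue (fewer than 25), giving 25 + 17 + 25 + 14 + 25 + 10 = 116.
One more pen then forces some ink color to 26, so 116 + 1 = 117.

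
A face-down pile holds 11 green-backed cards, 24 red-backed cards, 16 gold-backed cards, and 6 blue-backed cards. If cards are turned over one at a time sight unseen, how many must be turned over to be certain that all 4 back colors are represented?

The hardest back color to obtain is blue-backed: we could draw every other card first — 57 − 6 = 51 cards — without a single blue-backed one.
The next draw must be blue-backed, so 51 + 1 = 52.

52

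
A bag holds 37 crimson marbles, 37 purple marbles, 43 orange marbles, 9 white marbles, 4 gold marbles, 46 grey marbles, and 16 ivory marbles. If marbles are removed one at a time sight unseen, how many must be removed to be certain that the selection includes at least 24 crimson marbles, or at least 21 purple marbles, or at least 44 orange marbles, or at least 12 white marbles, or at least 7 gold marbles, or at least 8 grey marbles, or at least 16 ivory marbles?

122

Each of the 7 colors has its own threshold; avoid all of them simultaneously.
The worst case stops just short of every target: 23 crimson, 20 purple, 43 orange, all 9 white, all 4 gold, 7 grey, 15 ivory — 23 + 20 + 43 + 9 + 4 + 7 + 15 = 121 marbles.
One more marble must push some color to its target, so 121 + 1 = 122.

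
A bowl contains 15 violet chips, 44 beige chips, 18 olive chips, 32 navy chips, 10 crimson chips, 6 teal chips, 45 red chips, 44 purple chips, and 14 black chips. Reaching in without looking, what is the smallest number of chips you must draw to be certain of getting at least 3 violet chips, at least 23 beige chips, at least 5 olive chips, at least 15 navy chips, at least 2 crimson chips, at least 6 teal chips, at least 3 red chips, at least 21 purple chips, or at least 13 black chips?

The worst case stops just short of every target: 2 violet, 22 beige, 4 olive, 14 navy, 1 crimson, 5 teal, 2 red, 20 purple, 12 black — 2 + 22 + 4 + 14 + 1 + 5 + 2 + 20 + 12 = 82 chips.
One more chip must push some color to its target, so 82 + 1 = 83.

83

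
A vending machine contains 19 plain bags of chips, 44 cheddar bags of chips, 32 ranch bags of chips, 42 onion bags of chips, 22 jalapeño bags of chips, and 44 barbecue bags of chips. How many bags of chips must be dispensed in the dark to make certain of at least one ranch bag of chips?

The worst case draws every non-ranch bag of chips first: 19 + 44 + 42 + 22 + 44 = 171.
The next draw is then forced to be ranch, giving 171 + 1 = 172.

172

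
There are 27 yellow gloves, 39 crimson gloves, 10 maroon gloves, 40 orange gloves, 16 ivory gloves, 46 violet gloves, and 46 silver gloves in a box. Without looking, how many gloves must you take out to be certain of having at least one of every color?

The hardest color to obtain is maroon: we could draw every other glove first — 224 − 10 = 214 gloves — without a single maroon one.
The next draw must be maroon, so 214 + 1 = 215.

215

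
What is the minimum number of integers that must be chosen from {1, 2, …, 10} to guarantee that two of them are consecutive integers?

6

Partition {1, …, 10} into 5 pairs: {1,2}, {3,4}, …, {9,10}.
Choosing 5 integers — say the 5 even numbers 2, 4, …, 10 — takes one from each pair and avoids the property.
Choosing 6 forces two into the same pair by pigeonhole, and those are consecutive. So 6.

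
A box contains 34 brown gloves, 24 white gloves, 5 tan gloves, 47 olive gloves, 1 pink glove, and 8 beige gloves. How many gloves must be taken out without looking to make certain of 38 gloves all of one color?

In the worst case we take at most 37 of each color, but all 34 brown, all 24 white, all 5 tan, all 1 pink, and all 8 beige (fewer than 37), giving 34 + 24 + 5 + 37 + 1 + 8 = 109.
One more glove then forces some color to 38, so 109 + 1 = 110.

110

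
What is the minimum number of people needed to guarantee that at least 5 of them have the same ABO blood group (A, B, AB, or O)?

17

There are 4 ABO blood groups acting as pigeonholes.
With 4 × 4 = 16 people we could place exactly 4 in each, with no class reaching 5.
One more forces some class to hold 5, so 16 + 1 = 17.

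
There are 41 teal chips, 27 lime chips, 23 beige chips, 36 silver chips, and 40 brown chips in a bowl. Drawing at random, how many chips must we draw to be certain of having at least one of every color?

The hardest color to obtain is beige: we could draw every other chip first — 167 − 23 = 144 chips — without a single beige one.
The next draw must be beige, so 144 + 1 = 145.

145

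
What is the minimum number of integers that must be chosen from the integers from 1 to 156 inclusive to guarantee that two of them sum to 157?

Partition {1, …, 156} into 78 pairs: {1,156}, {2,155}, …, {78,79}.
Choosing 78 integers — say the integers 1 through 78 — takes one from each pair and avoids the property.
Choosing 79 forces two into the same pair by pigeonhole, and those sum to 157. So 79.

79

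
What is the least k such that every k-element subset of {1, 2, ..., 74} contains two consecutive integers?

Partition {1, …, 74} into 37 pairs: {1,2}, {3,4}, …, {73,74}.
Choosing 37 integers — say the 37 even numbers 2, 4, …, 74 — takes one from each pair and avoids the property.
Choosing 38 forces two into the same pair by pigeonhole, and those are consecutive. So 38.

38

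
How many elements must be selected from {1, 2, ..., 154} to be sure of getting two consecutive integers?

78

Partition {1, …, 154} into 77 pairs: {1,2}, {3,4}, …, {153,154}.
Choosing 77 integers — say the 77 even numbers 2, 4, …, 154 — takes one from each pair and avoids the property.
Choosing 78 forces two into the same pair by pigeonhole, and those are consecutive. So 78.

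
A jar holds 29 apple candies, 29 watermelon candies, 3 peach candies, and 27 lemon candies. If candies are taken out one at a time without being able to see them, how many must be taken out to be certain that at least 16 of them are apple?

The worst case draws every non-apple candy first: 29 + 3 + 27 = 59.
The next 16 draws are then forced to be apple, giving 59 + 16 = 75.

75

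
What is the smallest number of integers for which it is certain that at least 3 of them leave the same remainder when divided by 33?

67

There are 33 residue classes modulo 33 acting as pigeonholes.
With 33 × 2 = 66 integers we could place exactly 2 in each, with no class reaching 3.
One more forces some class to hold 3, so 66 + 1 = 67.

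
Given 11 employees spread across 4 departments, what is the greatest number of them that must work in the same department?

3

If each of the 4 departments held at most 2, the total would be at most 4 × 2 = 8 < 11, a contradiction.
So at least one holds ⌈11/4⌉ = 3.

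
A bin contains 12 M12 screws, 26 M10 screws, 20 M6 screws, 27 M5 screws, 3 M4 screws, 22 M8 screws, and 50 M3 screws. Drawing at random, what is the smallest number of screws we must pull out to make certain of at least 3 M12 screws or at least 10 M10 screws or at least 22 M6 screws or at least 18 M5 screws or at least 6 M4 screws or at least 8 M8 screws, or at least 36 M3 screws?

94

The worst case stops just short of every target: 2 M12, 9 M10, all 20 M6, 17 M5, all 3 M4, 7 M8, 35 M3 — 2 + 9 + 20 + 17 + 3 + 7 + 35 = 93 screws.
One more screw must push some size to its target, so 93 + 1 = 94.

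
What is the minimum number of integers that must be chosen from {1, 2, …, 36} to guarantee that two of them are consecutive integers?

Partition {1, …, 36} into 18 pairs: {1,2}, {3,4}, …, {35,36}.
Choosing 18 integers — say the 18 even numbers 2, 4, …, 36 — takes one from each pair and avoids the property.
Choosing 19 forces two into the same pair by pigeonhole, and those are consecutive. So 19.

19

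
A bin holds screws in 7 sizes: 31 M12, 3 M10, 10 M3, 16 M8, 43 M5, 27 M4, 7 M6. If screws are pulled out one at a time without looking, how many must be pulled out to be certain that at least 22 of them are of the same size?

In the worst case we take at most 21 of each size, but all 3 M10, all 10 M3, all 16 M8, and all 7 M6 (fewer than 21), giving 21 + 3 + 10 + 16 + 21 + 21 + 7 = 99.
One more screw then forces some size to 22, so 99 + 1 = 100.

100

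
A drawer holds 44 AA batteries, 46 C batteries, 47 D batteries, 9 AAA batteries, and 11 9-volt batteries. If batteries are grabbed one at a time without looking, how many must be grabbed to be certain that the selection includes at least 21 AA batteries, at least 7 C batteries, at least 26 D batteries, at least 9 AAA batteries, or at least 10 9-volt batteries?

69

The worst case stops just short of every target: 20 AA, 6 C, 25 D, 8 AAA, 9 9-volt — 20 + 6 + 25 + 8 + 9 = 68 batteries.
One more battery must push some type to its target, so 68 + 1 = 69.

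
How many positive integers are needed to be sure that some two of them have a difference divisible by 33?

Two integers differ by a multiple of 33 exactly when they share a remainder mod 33.
There are 33 residue classes mod 33, so 33 integers can all lie in distinct classes.
One more integer must repeat a residue, giving a difference divisible by 33. So n = 33 + 1 = 34.

34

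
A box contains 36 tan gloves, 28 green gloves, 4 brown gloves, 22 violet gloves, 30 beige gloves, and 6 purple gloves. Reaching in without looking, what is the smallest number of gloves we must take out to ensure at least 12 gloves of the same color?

In the worst case we take at most 11 of each color, but all 4 brown and all 6 purple (fewer than 11), giving 11 + 11 + 4 + 11 + 11 + 6 = 54.
One more glove then forces some color to 12, so 54 + 1 = 55.

55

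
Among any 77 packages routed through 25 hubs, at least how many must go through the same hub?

The 77 packages fall into 25 hubs.
If each of the 25 hubs held at most 3, the total would be at most 25 × 3 = 75 < 77, a contradiction.
So at least one holds ⌈77/25⌉ = 4.

4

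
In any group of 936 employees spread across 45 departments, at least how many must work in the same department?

21

The 936 employees fall into 45 departments.
If each of the 45 departments held at most 20, the total would be at most 45 × 20 = 900 < 936, a contradiction.
So at least one holds ⌈936/45⌉ = 21.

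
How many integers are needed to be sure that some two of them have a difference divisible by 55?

Two integers differ by a multiple of 55 exactly when they share a remainder mod 55.
There are 55 residue classes mod 55, so 55 integers can all lie in distinct classes.
One more integer must repeat a residue, giving a difference divisible by 55. So n = 55 + 1 = 56.

56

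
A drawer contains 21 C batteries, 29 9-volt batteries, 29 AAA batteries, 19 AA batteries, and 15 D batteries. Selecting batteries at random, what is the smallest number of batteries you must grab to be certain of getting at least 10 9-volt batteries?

To avoid 9-volt batteries as long as possible, exhaust the other 4 types first.
The worst case draws every non-9-volt battery first: 21 + 29 + 19 + 15 = 84.
The next 10 draws are then forced to be 9-volt, giving 84 + 10 = 94.

94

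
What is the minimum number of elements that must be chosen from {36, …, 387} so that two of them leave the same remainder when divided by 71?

72

Group the integers by remainder mod 71; there are 71 residue classes, each nonempty in this range.
Choosing one from each class (71 integers) avoids any shared remainder.
One more choice must repeat a class, so two differ by a multiple of 71. Hence 71 + 1 = 72.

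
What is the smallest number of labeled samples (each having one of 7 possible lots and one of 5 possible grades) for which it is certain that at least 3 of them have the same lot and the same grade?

71

There are 7 × 5 = 35 (lot, grade) combinations acting as pigeonholes.
With 35 × 2 = 70 labeled samples we could place exactly 2 in each, with no (lot, grade) pair reaching 3.
One more forces some (lot, grade) pair to hold 3, so 70 + 1 = 71.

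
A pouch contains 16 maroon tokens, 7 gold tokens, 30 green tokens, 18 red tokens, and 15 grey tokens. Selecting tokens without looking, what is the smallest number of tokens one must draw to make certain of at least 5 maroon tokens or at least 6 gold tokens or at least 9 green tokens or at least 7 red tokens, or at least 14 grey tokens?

37

The worst case stops just short of every target: 4 maroon, 5 gold, 8 green, 6 red, 13 grey — 4 + 5 + 8 + 6 + 13 = 36 tokens.
One more token must push some color to its target, so 36 + 1 = 37.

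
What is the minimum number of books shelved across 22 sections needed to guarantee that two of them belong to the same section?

23

There are 22 sections acting as pigeonholes.
With 22 books we could place one in each, avoiding any repeat.
One more forces some class to hold 2, so 22 + 1 = 23.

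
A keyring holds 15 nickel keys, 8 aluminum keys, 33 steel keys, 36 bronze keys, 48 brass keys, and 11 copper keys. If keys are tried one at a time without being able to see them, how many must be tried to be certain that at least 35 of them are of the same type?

136

In the worst case we take at most 34 of each type, but all 15 nickel, all 8 aluminum, all 33 steel, and all 11 copper (fewer than 34), giving 15 + 8 + 33 + 34 + 34 + 11 = 135.
One more key then forces some type to 35, so 135 + 1 = 136.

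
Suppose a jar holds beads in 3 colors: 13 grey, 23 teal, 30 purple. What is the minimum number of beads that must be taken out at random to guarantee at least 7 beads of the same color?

The worst case takes 6 beads of each color without reaching 7 of any: 3 × 6 = 18.
The next bead must bring some color to 7, so 18 + 1 = 19.

19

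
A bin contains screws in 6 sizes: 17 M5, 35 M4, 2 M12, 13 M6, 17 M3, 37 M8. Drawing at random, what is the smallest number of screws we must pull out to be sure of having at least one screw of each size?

The hardest size to obtain is M12: we could draw every other screw first — 121 − 2 = 119 screws — without a single M12 one.
The next draw must be M12, so 119 + 1 = 120.

120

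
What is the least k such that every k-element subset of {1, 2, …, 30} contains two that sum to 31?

Partition {1, …, 30} into 15 pairs: {1,30}, {2,29}, …, {15,16}.
Choosing 15 integers — say the integers 1 through 15 — takes one from each pair and avoids the property.
Choosing 16 forces two into the same pair by pigeonhole, and those sum to 31. So 16.

16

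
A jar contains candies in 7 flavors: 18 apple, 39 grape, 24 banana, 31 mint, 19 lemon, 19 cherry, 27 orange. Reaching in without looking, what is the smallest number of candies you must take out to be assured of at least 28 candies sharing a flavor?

162

Treat the 7 flavors as pigeonholes.
In the worst case we take at most 27 of each flavor, but all 18 apple, all 24 banana, all 19 lemon, and all 19 cherry (fewer than 27), giving 18 + 27 + 24 + 27 + 19 + 19 + 27 = 161.
One more candy then forces some flavor to 28, so 161 + 1 = 162.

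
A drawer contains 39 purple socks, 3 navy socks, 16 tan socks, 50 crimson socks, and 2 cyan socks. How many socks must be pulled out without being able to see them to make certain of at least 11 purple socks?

The worst case draws every non-purple sock first: 3 + 16 + 50 + 2 = 71.
The next 11 draws are then forced to be purple, giving 71 + 11 = 82.

82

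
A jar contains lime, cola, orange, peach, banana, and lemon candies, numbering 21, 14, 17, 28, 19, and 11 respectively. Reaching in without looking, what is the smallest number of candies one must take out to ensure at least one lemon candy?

100

The worst case draws every non-lemon candy first: 21 + 14 + 17 + 28 + 19 = 99.
The next draw is then forced to be lemon, giving 99 + 1 = 100.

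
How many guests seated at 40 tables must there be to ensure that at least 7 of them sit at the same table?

There are 40 tables acting as pigeonholes.
With 40 × 6 = 240 guests we could place exactly 6 in each, with no class reaching 7.
One more forces some class to hold 7, so 240 + 1 = 241.

241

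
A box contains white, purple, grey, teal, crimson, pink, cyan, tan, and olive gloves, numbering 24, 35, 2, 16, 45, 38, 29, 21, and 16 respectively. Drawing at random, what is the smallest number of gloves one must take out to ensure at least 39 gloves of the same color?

Treat the 9 colors as pigeonholes.
In the worst case we take at most 38 of each color, but all 24 white, all 35 purple, all 2 grey, all 16 teal, all 29 cyan, all 21 tan, and all 16 olive (fewer than 38), giving 24 + 35 + 2 + 16 + 38 + 38 + 29 + 21 + 16 = 219.
One more glove then forces some color to 39, so 219 + 1 = 220.

220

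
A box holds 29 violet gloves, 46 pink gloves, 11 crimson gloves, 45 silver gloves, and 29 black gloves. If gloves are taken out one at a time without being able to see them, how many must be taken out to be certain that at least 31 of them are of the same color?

130

Treat the 5 colors as pigeonholes.
In the worst case we take at most 30 of each color, but all 29 violet, all 11 crimson, and all 29 black (fewer than 30), giving 29 + 30 + 11 + 30 + 29 = 129.
One more glove then forces some color to 31, so 129 + 1 = 130.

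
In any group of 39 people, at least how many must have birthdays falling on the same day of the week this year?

There are 7 days of the week, which serve as the pigeonholes.
If each of the 7 days of the week held at most 5, the total would be at most 7 × 5 = 35 < 39, a contradiction.
So at least one holds ⌈39/7⌉ = 6.

6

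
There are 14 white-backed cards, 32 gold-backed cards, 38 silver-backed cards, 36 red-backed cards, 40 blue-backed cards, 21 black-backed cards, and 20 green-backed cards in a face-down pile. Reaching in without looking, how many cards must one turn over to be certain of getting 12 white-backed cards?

199

To avoid white-backed cards as long as possible, exhaust the other 6 back colors first.
The worst case draws every non-white-backed card first: 32 + 38 + 36 + 40 + 21 + 20 = 187.
The next 12 draws are then forced to be white-backed, giving 187 + 12 = 199.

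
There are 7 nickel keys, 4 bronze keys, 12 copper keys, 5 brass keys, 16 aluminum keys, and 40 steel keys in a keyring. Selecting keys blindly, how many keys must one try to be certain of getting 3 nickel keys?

80

The worst case draws every non-nickel key first: 4 + 12 + 5 + 16 + 40 = 77.
The next 3 draws are then forced to be nickel, giving 77 + 3 = 80.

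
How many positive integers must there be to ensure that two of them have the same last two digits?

There are 100 possible two-digit endings acting as pigeonholes.
With 100 positive integers we could place one in each, avoiding any repeat.
One more forces some class to hold 2, so 100 + 1 = 101.

101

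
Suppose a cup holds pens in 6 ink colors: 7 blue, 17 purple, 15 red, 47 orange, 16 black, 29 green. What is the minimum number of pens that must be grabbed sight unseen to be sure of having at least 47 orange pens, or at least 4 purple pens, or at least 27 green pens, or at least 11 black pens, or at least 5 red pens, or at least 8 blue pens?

97

The worst case stops just short of every target: 7 blue, 3 purple, 4 red, 46 orange, 10 black, 26 green — 7 + 3 + 4 + 46 + 10 + 26 = 96 pens.
One more pen must push some ink color to its target, so 96 + 1 = 97.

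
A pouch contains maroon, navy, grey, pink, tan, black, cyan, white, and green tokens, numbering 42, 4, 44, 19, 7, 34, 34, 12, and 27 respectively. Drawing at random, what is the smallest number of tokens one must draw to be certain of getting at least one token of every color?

220

The hardest color to obtain is navy: we could draw every other token first — 223 − 4 = 219 tokens — without a single navy one.
The next draw must be navy, so 219 + 1 = 220.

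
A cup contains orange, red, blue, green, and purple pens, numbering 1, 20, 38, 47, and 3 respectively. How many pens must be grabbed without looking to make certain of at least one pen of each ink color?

The hardest ink color to obtain is orange: we could draw every other pen first — 109 − 1 = 108 pens — without a single orange one.
The next draw must be orange, so 108 + 1 = 109.

109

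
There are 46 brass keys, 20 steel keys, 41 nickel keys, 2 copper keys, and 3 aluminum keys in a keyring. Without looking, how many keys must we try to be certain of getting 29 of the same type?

82

In the worst case we take at most 28 of each type, but all 20 steel, all 2 copper, and all 3 aluminum (fewer than 28), giving 28 + 20 + 28 + 2 + 3 = 81.
One more key then forces some type to 29, so 81 + 1 = 82.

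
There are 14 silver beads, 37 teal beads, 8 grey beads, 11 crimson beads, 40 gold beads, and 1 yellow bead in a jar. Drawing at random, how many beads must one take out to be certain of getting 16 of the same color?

Treat the 6 colors as pigeonholes.
In the worst case we take at most 15 of each color, but all 14 silver, all 8 grey, all 11 crimson, and all 1 yellow (fewer than 15), giving 14 + 15 + 8 + 11 + 15 + 1 = 64.
One more bead then forces some color to 16, so 64 + 1 = 65.

65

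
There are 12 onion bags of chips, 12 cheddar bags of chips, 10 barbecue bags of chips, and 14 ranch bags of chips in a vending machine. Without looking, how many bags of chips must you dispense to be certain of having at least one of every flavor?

39

The hardest flavor to obtain is barbecue: we could draw every other bag of chips first — 48 − 10 = 38 bags of chips — without a single barbecue one.
The next draw must be barbecue, so 38 + 1 = 39.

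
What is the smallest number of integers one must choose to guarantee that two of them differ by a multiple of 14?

Use the pigeonhole principle on residue classes: two integers differ by a multiple of 14 exactly when they share a remainder mod 14.
There are 14 residue classes mod 14, so 14 integers can all lie in distinct classes.
One more integer must repeat a residue, giving a difference divisible by 14. So n = 14 + 1 = 15.

15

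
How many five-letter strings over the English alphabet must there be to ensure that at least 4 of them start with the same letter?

There are 26 possible first letters acting as pigeonholes.
With 26 × 3 = 78 five-letter strings over the English alphabet we could place exactly 3 in each, with no class reaching 4.
One more forces some class to hold 4, so 78 + 1 = 79.

79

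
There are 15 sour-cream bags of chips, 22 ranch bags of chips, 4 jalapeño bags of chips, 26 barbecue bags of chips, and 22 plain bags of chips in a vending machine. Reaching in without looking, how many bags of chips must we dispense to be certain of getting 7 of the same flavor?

29

Treat the 5 flavors as pigeonholes.
In the worst case we take at most 6 of each flavor, but all 4 jalapeño (fewer than 6), giving 6 + 6 + 4 + 6 + 6 = 28.
One more bag of chips then forces some flavor to 7, so 28 + 1 = 29.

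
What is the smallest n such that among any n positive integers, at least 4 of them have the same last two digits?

301

There are 100 possible two-digit endings acting as pigeonholes.
With 100 × 3 = 300 positive integers we could place exactly 3 in each, with no class reaching 4.
One more forces some class to hold 4, so 300 + 1 = 301.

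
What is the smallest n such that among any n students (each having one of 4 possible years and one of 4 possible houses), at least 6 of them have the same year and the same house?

81

There are 4 × 4 = 16 (year, house) combinations acting as pigeonholes.
With 16 × 5 = 80 students we could place exactly 5 in each, with no (year, house) pair reaching 6.
One more forces some (year, house) pair to hold 6, so 80 + 1 = 81.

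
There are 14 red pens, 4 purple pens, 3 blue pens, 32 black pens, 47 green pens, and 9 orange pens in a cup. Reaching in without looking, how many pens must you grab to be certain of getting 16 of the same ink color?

61

Treat the 6 ink colors as pigeonholes.
In the worst case we take at most 15 of each ink color, but all 14 red, all 4 purple, all 3 blue, and all 9 orange (fewer than 15), giving 14 + 4 + 3 + 15 + 15 + 9 = 60.
One more pen then forces some ink color to 16, so 60 + 1 = 61.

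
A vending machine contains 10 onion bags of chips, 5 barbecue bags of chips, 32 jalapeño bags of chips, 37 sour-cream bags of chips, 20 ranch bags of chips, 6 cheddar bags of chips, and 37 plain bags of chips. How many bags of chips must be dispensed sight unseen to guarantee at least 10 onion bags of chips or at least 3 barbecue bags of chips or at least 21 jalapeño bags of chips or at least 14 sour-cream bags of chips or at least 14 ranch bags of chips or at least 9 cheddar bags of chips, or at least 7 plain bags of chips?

Each of the 7 flavors has its own threshold; avoid all of them simultaneously.
The worst case stops just short of every target: 9 onion, 2 barbecue, 20 jalapeño, 13 sour-cream, 13 ranch, all 6 cheddar, 6 plain — 9 + 2 + 20 + 13 + 13 + 6 + 6 = 69 bags of chips.
One more bag of chips must push some flavor to its target, so 69 + 1 = 70.

70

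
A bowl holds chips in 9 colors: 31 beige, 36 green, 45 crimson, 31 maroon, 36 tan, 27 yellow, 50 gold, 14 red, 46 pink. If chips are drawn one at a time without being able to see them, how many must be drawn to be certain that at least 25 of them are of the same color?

In the worst case we take at most 24 of each color, but all 14 red (fewer than 24), giving 24 + 24 + 24 + 24 + 24 + 24 + 24 + 14 + 24 = 206.
One more chip then forces some color to 25, so 206 + 1 = 207.

207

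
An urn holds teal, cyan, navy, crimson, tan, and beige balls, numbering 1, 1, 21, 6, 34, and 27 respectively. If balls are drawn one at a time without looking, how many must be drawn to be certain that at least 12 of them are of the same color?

42

Treat the 6 colors as pigeonholes.
In the worst case we take at most 11 of each color, but all 1 teal, all 1 cyan, and all 6 crimson (fewer than 11), giving 1 + 1 + 11 + 6 + 11 + 11 = 41.
One more ball then forces some color to 12, so 41 + 1 = 42.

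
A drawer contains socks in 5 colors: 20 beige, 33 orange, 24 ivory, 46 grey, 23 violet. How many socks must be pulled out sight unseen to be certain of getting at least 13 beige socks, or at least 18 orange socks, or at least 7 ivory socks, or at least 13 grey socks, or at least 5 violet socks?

The worst case stops just short of every target: 12 beige, 17 orange, 6 ivory, 12 grey, 4 violet — 12 + 17 + 6 + 12 + 4 = 51 socks.
One more sock must push some color to its target, so 51 + 1 = 52.

52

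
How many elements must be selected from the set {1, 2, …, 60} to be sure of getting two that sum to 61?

Partition {1, …, 60} into 30 pairs: {1,60}, {2,59}, …, {30,31}.
Choosing 30 integers — say the integers 1 through 30 — takes one from each pair and avoids the property.
Choosing 31 forces two into the same pair by pigeonhole, and those sum to 61. So 31.

31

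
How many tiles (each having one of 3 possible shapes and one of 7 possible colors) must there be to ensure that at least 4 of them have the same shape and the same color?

64

There are 3 × 7 = 21 (shape, color) combinations acting as pigeonholes.
With 21 × 3 = 63 tiles we could place exactly 3 in each, with no (shape, color) pair reaching 4.
One more forces some (shape, color) pair to hold 4, so 63 + 1 = 64.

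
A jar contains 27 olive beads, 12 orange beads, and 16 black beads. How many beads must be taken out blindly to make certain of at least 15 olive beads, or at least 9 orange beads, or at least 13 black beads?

The worst case stops just short of every target: 14 olive, 8 orange, 12 black — 14 + 8 + 12 = 34 beads.
One more bead must push some color to its target, so 34 + 1 = 35.

35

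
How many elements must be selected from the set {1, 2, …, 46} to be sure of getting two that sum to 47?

24

Partition {1, …, 46} into 23 pairs: {1,46}, {2,45}, …, {23,24}.
Choosing 23 integers — say the integers 1 through 23 — takes one from each pair and avoids the property.
Choosing 24 forces two into the same pair by pigeonhole, and those sum to 47. So 24.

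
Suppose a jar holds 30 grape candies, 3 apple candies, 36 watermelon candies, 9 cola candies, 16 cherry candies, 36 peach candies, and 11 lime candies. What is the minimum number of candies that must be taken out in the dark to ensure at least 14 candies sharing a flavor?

76

In the worst case we take at most 13 of each flavor, but all 3 apple, all 9 cola, and all 11 lime (fewer than 13), giving 13 + 3 + 13 + 9 + 13 + 13 + 11 = 75.
One more candy then forces some flavor to 14, so 75 + 1 = 76.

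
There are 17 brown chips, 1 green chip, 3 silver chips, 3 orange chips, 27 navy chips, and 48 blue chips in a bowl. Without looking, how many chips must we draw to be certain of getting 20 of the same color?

63

In the worst case we take at most 19 of each color, but all 17 brown, all 1 green, all 3 silver, and all 3 orange (fewer than 19), giving 17 + 1 + 3 + 3 + 19 + 19 = 62.
One more chip then forces some color to 20, so 62 + 1 = 63.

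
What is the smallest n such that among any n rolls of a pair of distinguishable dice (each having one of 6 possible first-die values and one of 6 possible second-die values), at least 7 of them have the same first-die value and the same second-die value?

There are 6 × 6 = 36 (first-die value, second-die value) combinations acting as pigeonholes.
With 36 × 6 = 216 rolls of a pair of distinguishable dice we could place exactly 6 in each, with no (first-die value, second-die value) pair reaching 7.
One more forces some (first-die value, second-die value) pair to hold 7, so 216 + 1 = 217.

217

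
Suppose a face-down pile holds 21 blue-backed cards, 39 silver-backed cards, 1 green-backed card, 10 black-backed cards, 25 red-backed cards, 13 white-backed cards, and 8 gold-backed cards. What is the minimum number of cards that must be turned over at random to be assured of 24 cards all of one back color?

100

In the worst case we take at most 23 of each back color, but all 21 blue-backed, all 1 green-backed, all 10 black-backed, all 13 white-backed, and all 8 gold-backed (fewer than 23), giving 21 + 23 + 1 + 10 + 23 + 13 + 8 = 99.
One more card then forces some back color to 24, so 99 + 1 = 100.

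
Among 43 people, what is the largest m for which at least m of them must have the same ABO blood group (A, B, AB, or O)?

There are 4 ABO blood groups, which serve as the pigeonholes.
If each of the 4 ABO blood groups held at most 10, the total would be at most 4 × 10 = 40 < 43, a contradiction.
So at least one holds ⌈43/4⌉ = 11.

11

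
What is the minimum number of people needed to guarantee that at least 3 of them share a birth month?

There are 12 months of the year acting as pigeonholes.
With 12 × 2 = 24 people we could place exactly 2 in each, with no class reaching 3.
One more forces some class to hold 3, so 24 + 1 = 25.

25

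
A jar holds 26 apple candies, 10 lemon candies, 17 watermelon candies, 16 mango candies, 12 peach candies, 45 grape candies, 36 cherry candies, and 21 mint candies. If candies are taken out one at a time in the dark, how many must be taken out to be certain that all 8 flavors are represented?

174

The hardest flavor to obtain is lemon: we could draw every other candy first — 183 − 10 = 173 candies — without a single lemon one.
The next draw must be lemon, so 173 + 1 = 174.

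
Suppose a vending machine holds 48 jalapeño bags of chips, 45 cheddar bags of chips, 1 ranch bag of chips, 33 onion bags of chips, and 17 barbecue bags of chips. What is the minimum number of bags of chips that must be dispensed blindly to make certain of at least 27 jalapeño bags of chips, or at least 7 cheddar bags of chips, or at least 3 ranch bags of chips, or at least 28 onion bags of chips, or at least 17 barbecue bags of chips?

77

Each of the 5 flavors has its own threshold; avoid all of them simultaneously.
The worst case stops just short of every target: 26 jalapeño, 6 cheddar, all 1 ranch, 27 onion, 16 barbecue — 26 + 6 + 1 + 27 + 16 = 76 bags of chips.
One more bag of chips must push some flavor to its target, so 76 + 1 = 77.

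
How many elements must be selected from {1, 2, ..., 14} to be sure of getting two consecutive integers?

8

Partition {1, …, 14} into 7 pairs: {1,2}, {3,4}, …, {13,14}.
Choosing 7 integers — say the 7 even numbers 2, 4, …, 14 — takes one from each pair and avoids the property.
Choosing 8 forces two into the same pair by pigeonhole, and those are consecutive. So 8.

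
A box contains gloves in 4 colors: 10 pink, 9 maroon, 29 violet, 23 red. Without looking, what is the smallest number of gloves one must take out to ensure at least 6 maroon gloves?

68

To avoid maroon gloves as long as possible, exhaust the other 3 colors first.
The worst case draws every non-maroon glove first: 10 + 29 + 23 = 62.
The next 6 draws are then forced to be maroon, giving 62 + 6 = 68.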